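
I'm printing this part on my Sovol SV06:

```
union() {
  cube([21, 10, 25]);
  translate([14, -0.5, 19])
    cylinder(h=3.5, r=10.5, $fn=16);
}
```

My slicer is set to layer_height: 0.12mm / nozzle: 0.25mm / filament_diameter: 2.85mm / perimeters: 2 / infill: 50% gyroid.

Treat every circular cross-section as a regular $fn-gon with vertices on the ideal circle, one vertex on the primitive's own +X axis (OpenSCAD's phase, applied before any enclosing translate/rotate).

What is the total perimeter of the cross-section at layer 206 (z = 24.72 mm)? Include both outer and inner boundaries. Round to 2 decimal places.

At z = 24.72 mm: the cube is present — its section is the full 21×10 rectangle (perimeter 62.00 mm); the cylinder at (14, -0.5) does not reach this height (z outside [19, 22.5]); Combining (union): only the 21×10 cube is present, so the union is just that shape — boundary = 62.00 mm. Overall, the cross-section is a single solid region. Total boundary length (outer) = 62.00 mm.

62.00 mm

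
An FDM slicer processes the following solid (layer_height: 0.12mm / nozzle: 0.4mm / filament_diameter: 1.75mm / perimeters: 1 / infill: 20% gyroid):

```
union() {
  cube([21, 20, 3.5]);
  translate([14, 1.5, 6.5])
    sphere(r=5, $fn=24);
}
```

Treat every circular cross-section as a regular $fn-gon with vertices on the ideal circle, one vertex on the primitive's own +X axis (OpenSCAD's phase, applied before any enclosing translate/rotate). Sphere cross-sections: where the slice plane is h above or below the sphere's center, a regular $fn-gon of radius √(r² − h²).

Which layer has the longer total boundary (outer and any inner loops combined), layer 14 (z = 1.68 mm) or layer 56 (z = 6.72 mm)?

Layer 14 (z = 1.68): the cube is present — its section is the full 21×20 rectangle (perimeter 82.00 mm); the r=5 sphere at (14, 1.5) slices to a regular 24-gon of circumradius 1.330 (√(r²−h²) with h=4.82 from center) (perimeter = 2·24·1.330·sin(180°/24) = 8.33 mm); Taking the union: the r=5 sphere at (14, 1.5) lies entirely inside the 21×20 cube, so the union is just the 21×20 cube — boundary = 82.00 mm. So its perimeter = 82.00 mm. Layer 56 (z = 6.72): the cube is not intersected at this z (z outside [0, 3.5]); the r=5 sphere at (14, 1.5) contributes a regular 24-gon of circumradius √(5²−0.22²) = 4.995 (perimeter = 2·24·4.995·sin(180°/24) = 31.30 mm); Combining (union): only the r=5 sphere at (14, 1.5) is present, so the union is just that shape — boundary = 31.30 mm. So its perimeter = 31.30 mm. Layer 14 is larger (82.00 vs 31.30 mm).

layer 14 (z = 1.68 mm)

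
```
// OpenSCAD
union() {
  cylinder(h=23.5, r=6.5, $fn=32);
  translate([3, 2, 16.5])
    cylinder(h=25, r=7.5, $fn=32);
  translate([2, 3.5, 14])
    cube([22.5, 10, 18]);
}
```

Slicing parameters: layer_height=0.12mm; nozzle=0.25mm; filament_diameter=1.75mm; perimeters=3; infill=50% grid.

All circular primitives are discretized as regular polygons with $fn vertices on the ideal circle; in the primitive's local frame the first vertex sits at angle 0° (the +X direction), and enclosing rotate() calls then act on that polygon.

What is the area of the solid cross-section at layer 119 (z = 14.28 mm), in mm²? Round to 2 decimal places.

At z = 14.28 mm: the cylinder: section is a regular 32-gon, circumradius r=6.5 (area = (32/2)·6.500²·sin(360°/32) = 131.88 mm²); the cylinder at (3, 2) is not intersected at this z (z outside [16.5, 41.5]); the cube at (2, 3.5) is present — its section is the full 22.5×10 rectangle (area 225.00 mm²); Combining (union): the regions partially overlap — summed areas 356.88 mm² minus the doubly-counted overlap 5.70 mm² gives 351.18 mm² — area = 351.18 mm². Overall, the cross-section is a single solid region. Net area = 351.18 mm².

351.18 mm²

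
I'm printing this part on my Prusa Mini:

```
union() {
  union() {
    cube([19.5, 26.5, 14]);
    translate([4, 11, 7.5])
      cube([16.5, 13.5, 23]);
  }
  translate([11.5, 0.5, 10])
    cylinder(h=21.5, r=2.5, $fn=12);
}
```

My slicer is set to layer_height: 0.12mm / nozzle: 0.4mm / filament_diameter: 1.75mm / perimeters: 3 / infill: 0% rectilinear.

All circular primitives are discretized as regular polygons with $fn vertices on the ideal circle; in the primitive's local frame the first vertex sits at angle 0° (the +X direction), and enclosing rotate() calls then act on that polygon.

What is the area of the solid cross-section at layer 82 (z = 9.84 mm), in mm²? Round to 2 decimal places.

At z = 9.84 mm: the 19.5×26.5 cube contributes its full rectangle (area 516.75 mm²); the 16.5×13.5 cube at (4, 11) contributes its full rectangle (area 222.75 mm²); Taking the union: the regions partially overlap — summed areas 739.50 mm² minus the doubly-counted overlap 209.25 mm² gives 530.25 mm² — area = 530.25 mm²; the cylinder at (11.5, 0.5) is not intersected at this z (z outside [10, 31.5]); Taking the union: only the result so far is present, so the union is just that shape — area = 530.25 mm². Overall, the cross-section is a single solid region. Net area = 530.25 mm².

530.25 mm²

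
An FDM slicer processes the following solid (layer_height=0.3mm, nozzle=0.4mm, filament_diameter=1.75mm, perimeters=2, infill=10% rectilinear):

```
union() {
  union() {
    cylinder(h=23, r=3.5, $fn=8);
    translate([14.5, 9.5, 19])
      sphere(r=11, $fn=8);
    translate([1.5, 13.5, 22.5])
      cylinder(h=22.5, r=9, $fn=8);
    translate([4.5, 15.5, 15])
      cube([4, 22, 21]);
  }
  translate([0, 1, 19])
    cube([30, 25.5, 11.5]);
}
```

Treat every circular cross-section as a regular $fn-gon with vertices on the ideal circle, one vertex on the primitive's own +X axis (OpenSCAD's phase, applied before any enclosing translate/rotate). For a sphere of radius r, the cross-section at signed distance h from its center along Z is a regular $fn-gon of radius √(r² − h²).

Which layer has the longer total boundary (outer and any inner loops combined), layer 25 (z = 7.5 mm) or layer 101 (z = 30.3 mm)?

Layer 25 (z = 7.5): the r=3.5 cylinder gives a regular 8-gon of circumradius 3.5 (constant along its height) (perimeter = 2·8·3.500·sin(180°/8) = 21.43 mm); the sphere at (14.5, 9.5) does not reach this height (|z−center|=11.500 > r=11); the cylinder at (1.5, 13.5) does not reach this height (z outside [22.5, 45]); the cube at (4.5, 15.5) does not reach this height (z outside [15, 36]); Combining (union): only the r=3.5 cylinder is present, so the union is just that shape — boundary = 21.43 mm; the cube at (0, 1) is absent (z outside [19, 30.5]); Combining (union): only that combined region is present, so the union is just that shape — boundary = 21.43 mm. So its perimeter = 21.43 mm. Layer 101 (z = 30.3): the cylinder does not reach this height (z outside [0, 23]); the sphere at (14.5, 9.5) is absent (|z−center|=11.300 > r=11); the r=9 cylinder at (1.5, 13.5) gives a regular 8-gon of circumradius 9 (constant along its height) (perimeter = 2·8·9.000·sin(180°/8) = 55.11 mm); the cube at (4.5, 15.5) (footprint 4×22) is included at this height (perimeter 52.00 mm); Combining (union): the regions partially overlap (shared area 19.31 mm²), so the edge portions inside another operand are dropped and the merged outline is re-measured after clipping — boundary = 89.22 mm; the cube at (0, 1) is present — its section is the full 30×25.5 rectangle (perimeter 111.00 mm); Merging all regions: the regions partially overlap (shared area 165.31 mm²), so the edge portions inside another operand are dropped and the merged outline is re-measured after clipping — boundary = 140.55 mm. So its perimeter = 140.55 mm. Layer 101 is larger (140.55 vs 21.43 mm).

layer 101 (z = 30.3 mm)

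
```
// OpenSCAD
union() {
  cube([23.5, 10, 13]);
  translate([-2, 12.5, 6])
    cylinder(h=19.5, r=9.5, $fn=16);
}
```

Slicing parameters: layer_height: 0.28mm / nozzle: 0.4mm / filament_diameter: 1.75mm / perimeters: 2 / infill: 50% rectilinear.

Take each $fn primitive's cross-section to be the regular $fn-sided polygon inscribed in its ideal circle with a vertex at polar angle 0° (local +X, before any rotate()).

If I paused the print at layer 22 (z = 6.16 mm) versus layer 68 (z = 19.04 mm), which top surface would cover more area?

Layer 22 (z = 6.16): the cube is present — its section is the full 23.5×10 rectangle (area 235.00 mm²); the cylinder at (-2, 12.5): section is a regular 16-gon, circumradius r=9.5 (area = (16/2)·9.500²·sin(360°/16) = 276.30 mm²); Combining (union): the regions partially overlap — summed areas 511.30 mm² minus the doubly-counted overlap 32.34 mm² gives 478.95 mm² — area = 478.95 mm². So its area = 478.95 mm². Layer 68 (z = 19.04): the cube is not intersected at this z (z outside [0, 13]); the r=9.5 cylinder at (-2, 12.5) contributes a regular 16-gon of circumradius 9.5 (area = (16/2)·9.500²·sin(360°/16) = 276.30 mm²); Merging all regions: only the r=9.5 cylinder at (-2, 12.5) is present, so the union is just that shape — area = 276.30 mm². So its area = 276.30 mm². Layer 22 is larger (478.95 vs 276.30 mm²).

layer 22 (z = 6.16 mm)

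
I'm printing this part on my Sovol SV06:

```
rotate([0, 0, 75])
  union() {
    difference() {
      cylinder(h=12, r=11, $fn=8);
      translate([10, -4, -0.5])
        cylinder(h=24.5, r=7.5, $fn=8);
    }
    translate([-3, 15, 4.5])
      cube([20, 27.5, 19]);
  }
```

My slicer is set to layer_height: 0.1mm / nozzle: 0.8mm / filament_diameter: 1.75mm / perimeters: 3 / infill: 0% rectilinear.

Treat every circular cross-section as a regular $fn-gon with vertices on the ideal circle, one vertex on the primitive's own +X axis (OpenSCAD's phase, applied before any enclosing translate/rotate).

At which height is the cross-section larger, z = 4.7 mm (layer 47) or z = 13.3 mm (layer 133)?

layer 47 (z = 4.7 mm)

Layer 47 (z = 4.7): the r=11 cylinder contributes a regular 8-gon of circumradius 11 (area = (8/2)·11.000²·sin(360°/8) = 342.24 mm²); the cylinder at (10, -4): section is a regular 8-gon, circumradius r=7.5 (area = (8/2)·7.500²·sin(360°/8) = 159.10 mm²); Subtracting the remaining from the first: starting from the r=11 cylinder (342.24 mm²), the r=7.5 cylinder at (10, -4) partially overlaps it — only the 63.84 mm² overlap (of its 159.10 mm²) is removed, clipping the outline — area = 278.40 mm²; the cube at (-3, 15) (footprint 20×27.5) is included at this height (area 550.00 mm²); Taking the union: the 2 present regions are separate (no shared area or edge), so areas and boundary lengths simply add and each stays a separate island — area = 828.40 mm²; (whole slice rotated 75° about Z — lengths, areas and connectivity unchanged). So its area = 828.40 mm². Layer 133 (z = 13.3): the cylinder is not intersected at this z (z outside [0, 12]); the r=7.5 cylinder at (10, -4) contributes a regular 8-gon of circumradius 7.5 (area = (8/2)·7.500²·sin(360°/8) = 159.10 mm²); Taking the first minus the rest: the first operand is absent here, so nothing remains; the 20×27.5 cube at (-3, 15) contributes its full rectangle (area 550.00 mm²); Merging all regions: only the 20×27.5 cube at (-3, 15) is present, so the union is just that shape — area = 550.00 mm²; (whole slice rotated 75° about Z — lengths, areas and connectivity unchanged). So its area = 550.00 mm². Layer 47 is larger (828.40 vs 550.00 mm²).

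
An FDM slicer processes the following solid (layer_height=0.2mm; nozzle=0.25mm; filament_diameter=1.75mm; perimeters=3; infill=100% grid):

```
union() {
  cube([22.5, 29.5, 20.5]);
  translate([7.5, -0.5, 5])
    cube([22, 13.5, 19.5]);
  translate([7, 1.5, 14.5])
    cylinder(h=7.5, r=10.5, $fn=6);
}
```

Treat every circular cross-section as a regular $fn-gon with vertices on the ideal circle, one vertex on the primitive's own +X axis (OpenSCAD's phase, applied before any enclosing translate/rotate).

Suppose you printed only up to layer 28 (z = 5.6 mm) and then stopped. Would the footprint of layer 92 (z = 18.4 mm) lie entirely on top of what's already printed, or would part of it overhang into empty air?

part overhangs

Compare the two slices. At z = 5.6: the cube is present — its section is the full 22.5×29.5 rectangle (area 663.75 mm²); the 22×13.5 cube at (7.5, -0.5) contributes its full rectangle (area 297.00 mm²); the cylinder at (7, 1.5) is absent (z outside [14.5, 22]); Combining (union): the regions partially overlap — summed areas 960.75 mm² minus the doubly-counted overlap 195.00 mm² gives 765.75 mm² — area = 765.75 mm². At z = 18.4: the 22.5×29.5 cube contributes its full rectangle (area 663.75 mm²); the 22×13.5 cube at (7.5, -0.5) contributes its full rectangle (area 297.00 mm²); the cylinder at (7, 1.5): section is a regular 6-gon, circumradius r=10.5 (area = (6/2)·10.500²·sin(360°/6) = 286.44 mm²); Combining (union): the regions partially overlap — summed areas 1247.19 mm² minus the doubly-counted overlap 357.71 mm² gives 889.48 mm² — area = 889.48 mm². Checking containment: at z = 18.4 the cross-section extends beyond the z = 5.6 cross-section by about 123.73 mm².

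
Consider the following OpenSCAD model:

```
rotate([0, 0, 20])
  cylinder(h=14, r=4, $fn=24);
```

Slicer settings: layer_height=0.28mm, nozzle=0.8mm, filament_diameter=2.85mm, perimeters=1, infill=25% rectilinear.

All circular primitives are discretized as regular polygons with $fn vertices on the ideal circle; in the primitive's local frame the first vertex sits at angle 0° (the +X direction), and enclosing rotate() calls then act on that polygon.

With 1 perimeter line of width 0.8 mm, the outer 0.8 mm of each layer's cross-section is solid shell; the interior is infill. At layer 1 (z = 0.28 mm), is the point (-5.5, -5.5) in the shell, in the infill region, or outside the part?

outside

At z = 0.28 mm: the cylinder: section is a regular 24-gon, circumradius r=4; (rotated 20° about Z; rotation is an isometry so areas/perimeters/island counts are preserved). Overall, the cross-section is a single solid region. Undo the 20° rotation: the query point maps to (-7.049, -3.287) in the un-rotated model frame. The nearest boundary edge runs (-3.86, -1.04)→(-3.46, -2.00); distance from the point to it = 3.80 mm. The point is not inside any of the regions above, so it lies outside the cross-section (3.80 mm from the nearest boundary).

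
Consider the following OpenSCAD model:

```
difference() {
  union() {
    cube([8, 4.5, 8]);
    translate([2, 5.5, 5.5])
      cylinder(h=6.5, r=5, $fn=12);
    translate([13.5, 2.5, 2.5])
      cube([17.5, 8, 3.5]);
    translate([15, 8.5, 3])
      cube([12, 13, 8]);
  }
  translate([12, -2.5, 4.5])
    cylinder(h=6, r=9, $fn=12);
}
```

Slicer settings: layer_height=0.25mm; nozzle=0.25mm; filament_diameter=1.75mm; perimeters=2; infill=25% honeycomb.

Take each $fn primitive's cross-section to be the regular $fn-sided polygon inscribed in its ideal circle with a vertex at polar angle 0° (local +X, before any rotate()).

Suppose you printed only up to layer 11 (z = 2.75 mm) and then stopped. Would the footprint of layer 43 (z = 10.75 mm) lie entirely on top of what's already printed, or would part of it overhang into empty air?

Compare the two slices. At z = 2.75: the cube (footprint 8×4.5) is included at this height (area 36.00 mm²); the cylinder at (2, 5.5) does not reach this height (z outside [5.5, 12]); the cube at (13.5, 2.5) (footprint 17.5×8) is included at this height (area 140.00 mm²); the cube at (15, 8.5) does not reach this height (z outside [3, 11]); Combining (union): the 2 present regions are separate (no shared area or edge), so areas and boundary lengths simply add and each stays a separate island — area = 176.00 mm²; the cylinder at (12, -2.5) does not reach this height (z outside [4.5, 10.5]); After the difference (first − rest): none of the subtracted shapes is present at this height, so that combined region is unchanged — area = 176.00 mm². At z = 10.75: the cube does not reach this height (z outside [0, 8]); the cylinder at (2, 5.5): section is a regular 12-gon, circumradius r=5 (area = (12/2)·5.000²·sin(360°/12) = 75.00 mm²); the cube at (13.5, 2.5) does not reach this height (z outside [2.5, 6]); the 12×13 cube at (15, 8.5) contributes its full rectangle (area 156.00 mm²); Merging all regions: the 2 present regions are separate (no shared area or edge), so areas and boundary lengths simply add and each stays a separate island — area = 231.00 mm²; the cylinder at (12, -2.5) is not intersected at this z (z outside [4.5, 10.5]); Taking the first minus the rest: none of the subtracted shapes is present at this height, so the result so far is unchanged — area = 231.00 mm². Checking containment: at z = 10.75 the cross-section extends beyond the z = 2.75 cross-section by about 185.65 mm².

part overhangs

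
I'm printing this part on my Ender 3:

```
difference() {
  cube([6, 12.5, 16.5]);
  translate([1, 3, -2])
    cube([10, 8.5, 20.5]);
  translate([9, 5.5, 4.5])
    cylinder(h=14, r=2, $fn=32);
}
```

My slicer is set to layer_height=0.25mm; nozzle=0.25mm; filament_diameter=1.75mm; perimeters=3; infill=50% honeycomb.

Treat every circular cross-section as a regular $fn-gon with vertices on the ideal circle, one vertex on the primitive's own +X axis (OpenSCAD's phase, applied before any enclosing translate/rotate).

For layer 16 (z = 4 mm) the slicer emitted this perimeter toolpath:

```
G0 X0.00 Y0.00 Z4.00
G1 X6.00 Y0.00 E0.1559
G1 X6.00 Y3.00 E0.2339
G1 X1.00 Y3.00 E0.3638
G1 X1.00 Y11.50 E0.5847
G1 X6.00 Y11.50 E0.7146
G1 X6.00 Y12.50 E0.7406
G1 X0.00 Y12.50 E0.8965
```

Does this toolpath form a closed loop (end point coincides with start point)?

no

Start point (G0): (0.00, 0.00). End point (last G1): the path does not return to the start — open.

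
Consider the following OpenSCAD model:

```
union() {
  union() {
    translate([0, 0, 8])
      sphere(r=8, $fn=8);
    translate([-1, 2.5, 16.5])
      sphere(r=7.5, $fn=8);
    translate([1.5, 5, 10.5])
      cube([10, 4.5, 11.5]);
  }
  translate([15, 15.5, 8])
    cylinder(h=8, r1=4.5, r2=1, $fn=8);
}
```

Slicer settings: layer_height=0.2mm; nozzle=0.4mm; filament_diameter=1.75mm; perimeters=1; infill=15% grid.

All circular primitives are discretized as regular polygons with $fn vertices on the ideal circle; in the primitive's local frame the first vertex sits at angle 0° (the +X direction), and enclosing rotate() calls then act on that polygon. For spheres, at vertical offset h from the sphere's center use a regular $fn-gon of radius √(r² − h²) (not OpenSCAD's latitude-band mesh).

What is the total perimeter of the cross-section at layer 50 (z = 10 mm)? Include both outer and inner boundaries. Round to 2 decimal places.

69.62 mm

At z = 10 mm: the r=8 sphere slices to a regular 8-gon of circumradius 7.746 (√(r²−h²) with h=2 from center) (perimeter = 2·8·7.746·sin(180°/8) = 47.43 mm); the r=7.5 sphere at (-1, 2.5) slices to a regular 8-gon of circumradius 3.742 (√(r²−h²) with h=6.5 from center) (perimeter = 2·8·3.742·sin(180°/8) = 22.91 mm); the cube at (1.5, 5) is absent (z outside [10.5, 22]); Merging all regions: the r=7.5 sphere at (-1, 2.5) lies entirely inside the r=8 sphere, so the union is just the r=8 sphere — boundary = 47.43 mm; the cone at (15, 15.5) contributes a regular 8-gon of circumradius 3.625 (interpolated between r1=4.5 and r2=1 at t=0.250) (perimeter = 2·8·3.625·sin(180°/8) = 22.20 mm); Combining (union): the 2 present regions are separate (no shared area or edge), so areas and boundary lengths simply add and each stays a separate island — boundary = 69.62 mm. Overall, the cross-section has 2 separate islands. Total boundary length (outer) = 69.62 mm.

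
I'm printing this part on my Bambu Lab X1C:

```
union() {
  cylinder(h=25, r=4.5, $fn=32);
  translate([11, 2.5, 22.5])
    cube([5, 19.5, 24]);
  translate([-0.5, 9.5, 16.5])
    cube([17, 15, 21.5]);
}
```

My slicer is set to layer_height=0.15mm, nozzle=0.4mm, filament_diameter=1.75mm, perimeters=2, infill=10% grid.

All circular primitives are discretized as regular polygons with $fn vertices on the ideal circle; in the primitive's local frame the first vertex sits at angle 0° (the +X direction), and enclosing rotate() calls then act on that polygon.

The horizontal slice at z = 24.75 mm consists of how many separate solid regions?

At z = 24.75 mm: the r=4.5 cylinder contributes a regular 32-gon of circumradius 4.5; the cube at (11, 2.5) (footprint 5×19.5) is included at this height; the cube at (-0.5, 9.5) is present — its section is the full 17×15 rectangle; Combining (union): the regions partially overlap (shared area 62.50 mm²), so overlapping operands fuse into one piece — 2 connected regions. The result has 2 disconnected regions.

2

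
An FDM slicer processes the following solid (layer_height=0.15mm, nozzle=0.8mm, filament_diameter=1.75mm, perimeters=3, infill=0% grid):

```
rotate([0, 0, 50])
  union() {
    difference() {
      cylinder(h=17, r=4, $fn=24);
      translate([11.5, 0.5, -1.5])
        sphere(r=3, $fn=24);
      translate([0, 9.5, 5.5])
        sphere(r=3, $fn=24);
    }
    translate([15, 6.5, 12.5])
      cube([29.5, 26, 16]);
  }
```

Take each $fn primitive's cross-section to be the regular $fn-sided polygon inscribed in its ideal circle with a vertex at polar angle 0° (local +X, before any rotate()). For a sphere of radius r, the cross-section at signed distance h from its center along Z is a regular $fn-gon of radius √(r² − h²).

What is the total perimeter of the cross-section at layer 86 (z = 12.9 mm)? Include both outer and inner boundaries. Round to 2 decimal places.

136.06 mm

At z = 12.9 mm: the cylinder: section is a regular 24-gon, circumradius r=4 (perimeter = 2·24·4.000·sin(180°/24) = 25.06 mm); the sphere at (11.5, 0.5) is not intersected at this z (|z−center|=14.400 > r=3); the sphere at (0, 9.5) does not reach this height (|z−center|=7.400 > r=3); Taking the first minus the rest: none of the subtracted shapes is present at this height, so the r=4 cylinder is unchanged — boundary = 25.06 mm; the cube at (15, 6.5) is present — its section is the full 29.5×26 rectangle (perimeter 111.00 mm); Combining (union): the 2 present regions are separate (no shared area or edge), so areas and boundary lengths simply add and each stays a separate island — boundary = 136.06 mm; (whole slice rotated 50° about Z — lengths, areas and connectivity unchanged). Overall, the cross-section has 2 separate islands. Total boundary length (outer) = 136.06 mm.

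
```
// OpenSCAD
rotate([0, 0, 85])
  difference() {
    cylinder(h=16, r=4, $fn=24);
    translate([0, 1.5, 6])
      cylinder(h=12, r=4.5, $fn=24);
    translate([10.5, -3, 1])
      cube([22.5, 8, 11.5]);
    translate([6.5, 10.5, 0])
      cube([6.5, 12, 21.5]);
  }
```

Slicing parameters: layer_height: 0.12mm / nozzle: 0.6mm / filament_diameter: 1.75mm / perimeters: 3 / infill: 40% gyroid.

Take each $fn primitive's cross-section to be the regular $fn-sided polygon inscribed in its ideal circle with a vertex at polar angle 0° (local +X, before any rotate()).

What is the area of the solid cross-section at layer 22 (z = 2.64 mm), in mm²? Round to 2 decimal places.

49.69 mm²

At z = 2.64 mm: the r=4 cylinder contributes a regular 24-gon of circumradius 4 (area = (24/2)·4.000²·sin(360°/24) = 49.69 mm²); the cylinder at (0, 1.5) does not reach this height (z outside [6, 18]); the cube at (10.5, -3) (footprint 22.5×8) is included at this height (area 180.00 mm²); the cube at (6.5, 10.5) is present — its section is the full 6.5×12 rectangle (area 78.00 mm²); Subtracting the remaining from the first: starting from the r=4 cylinder (49.69 mm²), the 22.5×8 cube at (10.5, -3) misses the remaining region (no effect); the 6.5×12 cube at (6.5, 10.5) misses the remaining region (no effect) — area = 49.69 mm²; (rotated 85° about Z; rotation is an isometry so areas/perimeters/island counts are preserved). Overall, the cross-section is a single solid region. Net area = 49.69 mm².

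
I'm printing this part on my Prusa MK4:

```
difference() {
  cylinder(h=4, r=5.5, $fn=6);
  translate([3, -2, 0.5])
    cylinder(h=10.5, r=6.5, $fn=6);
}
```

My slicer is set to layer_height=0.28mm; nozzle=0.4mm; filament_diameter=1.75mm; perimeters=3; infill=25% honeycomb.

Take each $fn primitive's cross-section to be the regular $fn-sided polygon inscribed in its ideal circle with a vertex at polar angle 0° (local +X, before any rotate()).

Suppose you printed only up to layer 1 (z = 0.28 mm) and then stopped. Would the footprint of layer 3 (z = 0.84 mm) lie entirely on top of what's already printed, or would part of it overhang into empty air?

entirely on top

Compare the two slices. At z = 0.28: the r=5.5 cylinder contributes a regular 6-gon of circumradius 5.5 (area = (6/2)·5.500²·sin(360°/6) = 78.59 mm²); the cylinder at (3, -2) does not reach this height (z outside [0.5, 11]); Subtracting the remaining from the first: none of the subtracted shapes is present at this height, so the r=5.5 cylinder is unchanged — area = 78.59 mm². At z = 0.84: the cylinder: section is a regular 6-gon, circumradius r=5.5 (area = (6/2)·5.500²·sin(360°/6) = 78.59 mm²); the r=6.5 cylinder at (3, -2) gives a regular 6-gon of circumradius 6.5 (constant along its height) (area = (6/2)·6.500²·sin(360°/6) = 109.77 mm²); Taking the first minus the rest: starting from the r=5.5 cylinder (78.59 mm²), the r=6.5 cylinder at (3, -2) partially overlaps it — only the 53.83 mm² overlap (of its 109.77 mm²) is removed, clipping the outline — area = 24.76 mm². Checking containment: the cross-section at z = 0.84 is a subset of the cross-section at z = 0.28.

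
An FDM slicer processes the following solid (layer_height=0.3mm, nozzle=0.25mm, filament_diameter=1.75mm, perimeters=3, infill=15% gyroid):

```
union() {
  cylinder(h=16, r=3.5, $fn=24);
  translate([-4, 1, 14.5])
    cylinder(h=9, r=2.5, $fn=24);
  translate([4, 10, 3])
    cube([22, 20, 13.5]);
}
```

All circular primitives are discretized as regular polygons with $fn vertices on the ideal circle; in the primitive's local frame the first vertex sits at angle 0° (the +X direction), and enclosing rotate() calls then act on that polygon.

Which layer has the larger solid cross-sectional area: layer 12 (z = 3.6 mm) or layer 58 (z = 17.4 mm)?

Layer 12 (z = 3.6): the cylinder: section is a regular 24-gon, circumradius r=3.5 (area = (24/2)·3.500²·sin(360°/24) = 38.05 mm²); the cylinder at (-4, 1) does not reach this height (z outside [14.5, 23.5]); the cube at (4, 10) is present — its section is the full 22×20 rectangle (area 440.00 mm²); Merging all regions: the 2 present regions are separate (no shared area or edge), so areas and boundary lengths simply add and each stays a separate island — area = 478.05 mm². So its area = 478.05 mm². Layer 58 (z = 17.4): the cylinder does not reach this height (z outside [0, 16]); the r=2.5 cylinder at (-4, 1) contributes a regular 24-gon of circumradius 2.5 (area = (24/2)·2.500²·sin(360°/24) = 19.41 mm²); the cube at (4, 10) is absent (z outside [3, 16.5]); Taking the union: only the r=2.5 cylinder at (-4, 1) is present, so the union is just that shape — area = 19.41 mm². So its area = 19.41 mm². Layer 12 is larger (478.05 vs 19.41 mm²).

layer 12 (z = 3.6 mm)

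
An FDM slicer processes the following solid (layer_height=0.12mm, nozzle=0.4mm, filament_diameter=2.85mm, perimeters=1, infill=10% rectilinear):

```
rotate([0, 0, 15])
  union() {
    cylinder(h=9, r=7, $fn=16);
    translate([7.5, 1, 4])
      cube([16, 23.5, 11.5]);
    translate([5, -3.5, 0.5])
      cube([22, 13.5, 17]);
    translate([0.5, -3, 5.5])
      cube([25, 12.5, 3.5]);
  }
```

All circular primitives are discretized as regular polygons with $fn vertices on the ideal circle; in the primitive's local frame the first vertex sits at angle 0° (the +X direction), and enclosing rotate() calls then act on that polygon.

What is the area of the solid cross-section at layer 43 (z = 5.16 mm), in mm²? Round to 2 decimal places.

667.13 mm²

At z = 5.16 mm: the r=7 cylinder gives a regular 16-gon of circumradius 7 (constant along its height) (area = (16/2)·7.000²·sin(360°/16) = 150.01 mm²); the cube at (7.5, 1) is present — its section is the full 16×23.5 rectangle (area 376.00 mm²); the cube at (5, -3.5) is present — its section is the full 22×13.5 rectangle (area 297.00 mm²); the cube at (0.5, -3) is not intersected at this z (z outside [5.5, 9]); Merging all regions: the regions partially overlap — summed areas 823.01 mm² minus the doubly-counted overlap 155.88 mm² gives 667.13 mm² — area = 667.13 mm²; (whole slice rotated 15° about Z — lengths, areas and connectivity unchanged). Overall, the cross-section is a single solid region. Net area = 667.13 mm².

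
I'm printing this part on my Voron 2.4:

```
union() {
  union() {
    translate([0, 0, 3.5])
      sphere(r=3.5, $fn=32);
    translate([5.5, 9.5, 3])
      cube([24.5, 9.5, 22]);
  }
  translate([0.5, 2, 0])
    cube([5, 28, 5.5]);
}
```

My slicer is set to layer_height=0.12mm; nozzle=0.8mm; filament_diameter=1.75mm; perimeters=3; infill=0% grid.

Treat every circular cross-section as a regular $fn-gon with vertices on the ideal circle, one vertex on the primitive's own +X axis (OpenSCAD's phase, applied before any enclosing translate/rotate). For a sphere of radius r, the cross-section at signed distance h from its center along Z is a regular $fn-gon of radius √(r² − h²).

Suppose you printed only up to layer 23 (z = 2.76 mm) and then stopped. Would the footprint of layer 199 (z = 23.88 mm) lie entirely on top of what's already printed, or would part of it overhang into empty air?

Compare the two slices. At z = 2.76: the r=3.5 sphere slices to a regular 32-gon of circumradius 3.421 (√(r²−h²) with h=0.74 from center) (area = (32/2)·3.421²·sin(360°/32) = 36.53 mm²); the cube at (5.5, 9.5) does not reach this height (z outside [3, 25]); Combining (union): only the r=3.5 sphere is present, so the union is just that shape — area = 36.53 mm²; the cube at (0.5, 2) is present — its section is the full 5×28 rectangle (area 140.00 mm²); Combining (union): the regions partially overlap — summed areas 176.53 mm² minus the doubly-counted overlap 2.03 mm² gives 174.50 mm² — area = 174.50 mm². At z = 23.88: the sphere does not reach this height (|z−center|=20.380 > r=3.5); the 24.5×9.5 cube at (5.5, 9.5) contributes its full rectangle (area 232.75 mm²); Combining (union): only the 24.5×9.5 cube at (5.5, 9.5) is present, so the union is just that shape — area = 232.75 mm²; the cube at (0.5, 2) is not intersected at this z (z outside [0, 5.5]); Merging all regions: only that combined region is present, so the union is just that shape — area = 232.75 mm². Checking containment: at z = 23.88 the cross-section extends beyond the z = 2.76 cross-section by about 232.75 mm².

part overhangs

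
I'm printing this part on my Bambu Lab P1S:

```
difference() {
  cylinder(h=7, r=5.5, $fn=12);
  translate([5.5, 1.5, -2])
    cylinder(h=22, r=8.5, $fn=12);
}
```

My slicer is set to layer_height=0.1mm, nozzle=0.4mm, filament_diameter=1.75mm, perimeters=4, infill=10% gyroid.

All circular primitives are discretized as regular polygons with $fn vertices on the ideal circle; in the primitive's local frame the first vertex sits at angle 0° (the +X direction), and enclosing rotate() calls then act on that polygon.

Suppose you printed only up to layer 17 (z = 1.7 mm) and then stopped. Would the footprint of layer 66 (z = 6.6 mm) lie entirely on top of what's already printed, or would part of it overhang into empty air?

Compare the two slices. At z = 1.7: the cylinder: section is a regular 12-gon, circumradius r=5.5 (area = (12/2)·5.500²·sin(360°/12) = 90.75 mm²); the r=8.5 cylinder at (5.5, 1.5) contributes a regular 12-gon of circumradius 8.5 (area = (12/2)·8.500²·sin(360°/12) = 216.75 mm²); Subtracting the remaining from the first: starting from the r=5.5 cylinder (90.75 mm²), the r=8.5 cylinder at (5.5, 1.5) partially overlaps it — only the 66.45 mm² overlap (of its 216.75 mm²) is removed, clipping the outline — area = 24.30 mm². At z = 6.6: the r=5.5 cylinder contributes a regular 12-gon of circumradius 5.5 (area = (12/2)·5.500²·sin(360°/12) = 90.75 mm²); the r=8.5 cylinder at (5.5, 1.5) gives a regular 12-gon of circumradius 8.5 (constant along its height) (area = (12/2)·8.500²·sin(360°/12) = 216.75 mm²); After the difference (first − rest): starting from the r=5.5 cylinder (90.75 mm²), the r=8.5 cylinder at (5.5, 1.5) partially overlaps it — only the 66.45 mm² overlap (of its 216.75 mm²) is removed, clipping the outline — area = 24.30 mm². Checking containment: the cross-section at z = 6.6 is a subset of the cross-section at z = 1.7.

entirely on top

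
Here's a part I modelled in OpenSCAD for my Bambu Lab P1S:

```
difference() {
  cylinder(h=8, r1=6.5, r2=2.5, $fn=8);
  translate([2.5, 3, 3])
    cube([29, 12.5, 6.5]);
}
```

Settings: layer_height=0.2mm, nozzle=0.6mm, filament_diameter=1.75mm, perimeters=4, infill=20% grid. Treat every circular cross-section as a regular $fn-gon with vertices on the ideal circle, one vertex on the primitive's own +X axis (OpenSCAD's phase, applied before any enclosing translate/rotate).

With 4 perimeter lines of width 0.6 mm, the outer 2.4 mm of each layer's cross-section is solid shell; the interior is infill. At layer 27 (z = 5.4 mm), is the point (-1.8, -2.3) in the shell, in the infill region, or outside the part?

At z = 5.4 mm: the cone: at t=0.675 of its height the radius interpolates to r₁+(r₂−r₁)t = 3.800, giving a regular 8-gon of that circumradius; the cube at (2.5, 3) (footprint 29×12.5) is included at this height; Subtracting the remaining from the first: starting from the cone, the 29×12.5 cube at (2.5, 3) misses the remaining region (no effect) — 1 connected region. Overall, the cross-section is a single solid region. The nearest boundary edge runs (-0.00, -3.80)→(-2.69, -2.69); distance from the point to it = 0.70 mm. The point is inside the cross-section, 0.70 mm from the nearest boundary — within the 2.4 mm shell band (4 × 0.6).

shell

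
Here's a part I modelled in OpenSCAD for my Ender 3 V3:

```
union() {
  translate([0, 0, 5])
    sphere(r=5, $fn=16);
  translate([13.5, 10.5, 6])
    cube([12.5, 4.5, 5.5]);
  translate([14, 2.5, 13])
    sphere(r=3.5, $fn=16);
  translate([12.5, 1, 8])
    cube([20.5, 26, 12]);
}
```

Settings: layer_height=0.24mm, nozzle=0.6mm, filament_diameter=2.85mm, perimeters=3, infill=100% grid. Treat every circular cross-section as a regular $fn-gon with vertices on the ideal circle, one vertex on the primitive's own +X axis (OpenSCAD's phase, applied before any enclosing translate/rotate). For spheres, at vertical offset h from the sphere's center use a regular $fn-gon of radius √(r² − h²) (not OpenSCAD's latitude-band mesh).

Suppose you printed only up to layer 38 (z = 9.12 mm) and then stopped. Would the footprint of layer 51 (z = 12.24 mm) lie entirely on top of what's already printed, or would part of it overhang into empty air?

Compare the two slices. At z = 9.12: the r=5 sphere contributes a regular 16-gon of circumradius √(5²−4.12²) = 2.833 (area = (16/2)·2.833²·sin(360°/16) = 24.57 mm²); the cube at (13.5, 10.5) is present — its section is the full 12.5×4.5 rectangle (area 56.25 mm²); the sphere at (14, 2.5) is absent (|z−center|=3.880 > r=3.5); the 20.5×26 cube at (12.5, 1) contributes its full rectangle (area 533.00 mm²); Merging all regions: the regions partially overlap — summed areas 613.82 mm² minus the doubly-counted overlap 56.25 mm² gives 557.57 mm² — area = 557.57 mm². At z = 12.24: the sphere does not reach this height (|z−center|=7.240 > r=5); the cube at (13.5, 10.5) is not intersected at this z (z outside [6, 11.5]); the sphere at (14, 2.5): section is a regular 16-gon, circumradius = √(r²−h²) = √(3.5²−0.76²) = 3.416 (area = (16/2)·3.416²·sin(360°/16) = 35.73 mm²); the cube at (12.5, 1) (footprint 20.5×26) is included at this height (area 533.00 mm²); Taking the union: the regions partially overlap — summed areas 568.73 mm² minus the doubly-counted overlap 20.97 mm² gives 547.77 mm² — area = 547.77 mm². Checking containment: at z = 12.24 the cross-section extends beyond the z = 9.12 cross-section by about 14.77 mm².

part overhangs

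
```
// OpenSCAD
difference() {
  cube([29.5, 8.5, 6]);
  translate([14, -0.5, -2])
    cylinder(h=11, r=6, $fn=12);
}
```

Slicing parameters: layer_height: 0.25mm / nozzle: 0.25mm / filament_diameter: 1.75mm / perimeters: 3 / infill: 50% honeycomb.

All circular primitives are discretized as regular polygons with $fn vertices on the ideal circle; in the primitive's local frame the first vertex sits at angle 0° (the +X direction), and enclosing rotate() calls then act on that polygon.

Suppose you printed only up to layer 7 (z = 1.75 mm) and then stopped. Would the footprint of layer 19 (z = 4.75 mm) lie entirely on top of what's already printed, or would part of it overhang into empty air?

Compare the two slices. At z = 1.75: the cube is present — its section is the full 29.5×8.5 rectangle (area 250.75 mm²); the r=6 cylinder at (14, -0.5) contributes a regular 12-gon of circumradius 6 (area = (12/2)·6.000²·sin(360°/12) = 108.00 mm²); After the difference (first − rest): starting from the 29.5×8.5 cube (250.75 mm²), the r=6 cylinder at (14, -0.5) partially overlaps it — only the 48.07 mm² overlap (of its 108.00 mm²) is removed, clipping the outline — area = 202.68 mm². At z = 4.75: the cube is present — its section is the full 29.5×8.5 rectangle (area 250.75 mm²); the r=6 cylinder at (14, -0.5) gives a regular 12-gon of circumradius 6 (constant along its height) (area = (12/2)·6.000²·sin(360°/12) = 108.00 mm²); After the difference (first − rest): starting from the 29.5×8.5 cube (250.75 mm²), the r=6 cylinder at (14, -0.5) partially overlaps it — only the 48.07 mm² overlap (of its 108.00 mm²) is removed, clipping the outline — area = 202.68 mm². Checking containment: the cross-section at z = 4.75 is a subset of the cross-section at z = 1.75.

entirely on top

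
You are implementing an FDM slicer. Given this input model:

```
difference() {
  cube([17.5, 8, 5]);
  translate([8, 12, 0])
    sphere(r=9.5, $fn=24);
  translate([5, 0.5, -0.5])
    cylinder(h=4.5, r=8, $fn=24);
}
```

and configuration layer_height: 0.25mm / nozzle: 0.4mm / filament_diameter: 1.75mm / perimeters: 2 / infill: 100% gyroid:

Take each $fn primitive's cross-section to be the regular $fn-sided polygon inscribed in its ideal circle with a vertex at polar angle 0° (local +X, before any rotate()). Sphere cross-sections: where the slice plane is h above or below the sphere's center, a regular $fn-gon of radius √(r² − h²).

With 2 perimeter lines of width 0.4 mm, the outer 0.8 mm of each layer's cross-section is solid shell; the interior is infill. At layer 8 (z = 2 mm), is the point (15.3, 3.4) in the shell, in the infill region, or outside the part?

infill

At z = 2 mm: the cube (footprint 17.5×8) is included at this height; the r=9.5 sphere at (8, 12) contributes a regular 24-gon of circumradius √(9.5²−2²) = 9.287; the r=8 cylinder at (5, 0.5) gives a regular 24-gon of circumradius 8 (constant along its height); After the difference (first − rest): starting from the 17.5×8 cube, the r=9.5 sphere at (8, 12) partially overlaps it — only the 62.35 mm² overlap (of its 267.88 mm²) is removed, clipping the outline; the r=8 cylinder at (5, 0.5) partially overlaps it — only the 47.89 mm² overlap (of its 198.77 mm²) is removed, clipping the outline — 2 connected regions. Overall, the cross-section has 2 separate islands. The nearest boundary edge runs (12.64, 3.96)→(14.57, 5.43); distance from the point to it = 2.06 mm. (Shell/infill is judged within the island containing the point — the largest one.) The point is inside the cross-section and 2.06 mm from the nearest boundary — more than the 0.8 mm shell width (2 × 0.4), so it's in the infill interior.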